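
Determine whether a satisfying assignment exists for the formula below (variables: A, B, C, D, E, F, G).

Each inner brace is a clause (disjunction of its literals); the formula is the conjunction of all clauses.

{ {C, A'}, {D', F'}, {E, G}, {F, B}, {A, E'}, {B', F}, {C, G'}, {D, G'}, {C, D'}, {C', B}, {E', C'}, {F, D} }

Unsatisfiable

Try C = 1.
From the singleton clause (B), B = 1.
From the singleton clause (F), F = 1.
From the singleton clause (D'), D = 0.
From the singleton clause (G'), G = 0.
From the singleton clause (E), E = 1.
Now (E') is unsatisfied and unit — conflict.
Undo C and try C = 0.
From the singleton clause (A'), A = 0.
From the singleton clause (E'), E = 0.
From the singleton clause (G), G = 1.
Now (G') is unsatisfied and unit — conflict.
Both values of C lead to a conflict.
No assignment satisfies every clause.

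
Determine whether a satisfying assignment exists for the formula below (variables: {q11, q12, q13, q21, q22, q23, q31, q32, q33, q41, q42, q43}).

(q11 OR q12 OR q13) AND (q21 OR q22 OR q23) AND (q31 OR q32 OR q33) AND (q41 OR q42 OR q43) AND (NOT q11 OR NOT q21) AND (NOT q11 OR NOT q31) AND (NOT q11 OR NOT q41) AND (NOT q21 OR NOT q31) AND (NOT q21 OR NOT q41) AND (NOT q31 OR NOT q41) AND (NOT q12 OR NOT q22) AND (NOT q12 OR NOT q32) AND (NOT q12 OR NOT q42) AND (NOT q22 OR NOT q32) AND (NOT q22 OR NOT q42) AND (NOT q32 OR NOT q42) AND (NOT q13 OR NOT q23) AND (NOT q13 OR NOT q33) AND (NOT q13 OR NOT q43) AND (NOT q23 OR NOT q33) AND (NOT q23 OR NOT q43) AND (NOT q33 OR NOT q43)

Try q11 = false.
Try q12 = true.
Unit clause (NOT q22) forces q22 = false.
Unit clause (NOT q32) forces q32 = false.
Unit clause (NOT q42) forces q42 = false.
Try q21 = true.
Unit clause (NOT q31) forces q31 = false.
Unit clause (q33) forces q33 = true.
Unit clause (NOT q41) forces q41 = false.
Unit clause (q43) forces q43 = true.
But (NOT q43) is also a unit clause — contradiction.
So q21 must be the other value — set q21 = false.
Unit clause (q23) forces q23 = true.
Unit clause (NOT q13) forces q13 = false.
Unit clause (NOT q33) forces q33 = false.
Unit clause (q31) forces q31 = true.
Unit clause (NOT q41) forces q41 = false.
Unit clause (q43) forces q43 = true.
But (NOT q43) is also a unit clause — contradiction.
Neither q21 = true nor q21 = false works.
So q12 must be the other value — set q12 = false.
Unit clause (q13) forces q13 = true.
Unit clause (NOT q23) forces q23 = false.
Unit clause (NOT q33) forces q33 = false.
Unit clause (NOT q43) forces q43 = false.
Try q21 = true.
Unit clause (NOT q31) forces q31 = false.
Unit clause (q32) forces q32 = true.
Unit clause (NOT q41) forces q41 = false.
Unit clause (q42) forces q42 = true.
But (NOT q42) is also a unit clause — contradiction.
So q21 must be the other value — set q21 = false.
Unit clause (q22) forces q22 = true.
Unit clause (NOT q32) forces q32 = false.
Unit clause (q31) forces q31 = true.
Unit clause (NOT q41) forces q41 = false.
Unit clause (q42) forces q42 = true.
But (NOT q42) is also a unit clause — contradiction.
Neither q21 = true nor q21 = false works.
Neither q12 = true nor q12 = false works.
So q11 must be the other value — set q11 = true.
Unit clause (NOT q21) forces q21 = false.
Unit clause (NOT q31) forces q31 = false.
Unit clause (NOT q41) forces q41 = false.
Try q22 = true.
Unit clause (NOT q12) forces q12 = false.
Unit clause (NOT q32) forces q32 = false.
Unit clause (q33) forces q33 = true.
Unit clause (NOT q42) forces q42 = false.
Unit clause (q43) forces q43 = true.
But (NOT q43) is also a unit clause — contradiction.
So q22 must be the other value — set q22 = false.
Unit clause (q23) forces q23 = true.
Unit clause (NOT q13) forces q13 = false.
Unit clause (NOT q33) forces q33 = false.
Unit clause (q32) forces q32 = true.
Unit clause (NOT q12) forces q12 = false.
Unit clause (NOT q42) forces q42 = false.
Unit clause (q43) forces q43 = true.
But (NOT q43) is also a unit clause — contradiction.
Neither q22 = true nor q22 = false works.
Neither q11 = true nor q11 = false works.
No assignment satisfies every clause.

No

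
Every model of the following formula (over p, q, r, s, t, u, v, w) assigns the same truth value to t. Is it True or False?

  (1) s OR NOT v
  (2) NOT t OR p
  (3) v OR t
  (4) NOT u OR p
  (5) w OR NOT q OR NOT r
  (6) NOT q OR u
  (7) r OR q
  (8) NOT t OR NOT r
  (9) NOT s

True

Suppose t = false.
Unit clause (v) forces v = true.
Unit clause (s) forces s = true.
Now (NOT s) is unsatisfied and unit — conflict.
So every satisfying assignment has t = True.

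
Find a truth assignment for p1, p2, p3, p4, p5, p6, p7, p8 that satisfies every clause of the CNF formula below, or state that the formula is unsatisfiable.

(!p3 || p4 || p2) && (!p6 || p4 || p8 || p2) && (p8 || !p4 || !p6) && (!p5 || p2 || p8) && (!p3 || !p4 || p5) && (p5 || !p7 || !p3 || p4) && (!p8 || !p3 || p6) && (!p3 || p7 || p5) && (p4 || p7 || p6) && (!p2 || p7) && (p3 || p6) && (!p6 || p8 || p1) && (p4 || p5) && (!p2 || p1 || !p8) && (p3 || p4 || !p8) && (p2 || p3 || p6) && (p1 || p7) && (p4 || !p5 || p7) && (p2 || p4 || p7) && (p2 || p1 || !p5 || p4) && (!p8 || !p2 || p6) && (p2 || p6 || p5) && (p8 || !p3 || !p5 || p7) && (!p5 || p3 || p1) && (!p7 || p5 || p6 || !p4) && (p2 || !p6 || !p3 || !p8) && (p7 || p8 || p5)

p1: true, p2: true, p3: true, p4: false, p5: true, p6: true, p7: true, p8: false

Suppose p2 = true.
Unit clause (p7) forces p7 = true.
Suppose p3 = true.
Suppose p4 = false.
Unit clause (p5) forces p5 = true.
Suppose p8 = false.
Suppose p6 = true.
Unit clause (p1) forces p1 = true.
All clauses are satisfied.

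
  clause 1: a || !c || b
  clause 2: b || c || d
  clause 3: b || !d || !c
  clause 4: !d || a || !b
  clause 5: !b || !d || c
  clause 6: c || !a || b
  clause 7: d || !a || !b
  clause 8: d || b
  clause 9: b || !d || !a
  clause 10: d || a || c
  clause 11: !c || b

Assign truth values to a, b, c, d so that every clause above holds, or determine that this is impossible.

a=false, b=true, c=true, d=false

Try d = false.
The clause (b) is unit, so b = true.
The clause (!a) is unit, so a = false.
The clause (c) is unit, so c = true.
This assignment satisfies each clause.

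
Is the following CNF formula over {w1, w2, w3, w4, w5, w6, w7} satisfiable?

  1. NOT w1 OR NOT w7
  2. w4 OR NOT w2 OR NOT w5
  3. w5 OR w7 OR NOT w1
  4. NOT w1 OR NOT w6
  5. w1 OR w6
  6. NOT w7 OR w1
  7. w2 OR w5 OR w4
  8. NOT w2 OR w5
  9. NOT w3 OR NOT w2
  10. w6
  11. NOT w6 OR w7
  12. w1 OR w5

The clause (w6) is unit, so w6 = true.
The clause (NOT w1) is unit, so w1 = false.
The clause (NOT w7) is unit, so w7 = false.
Now (w7) is unsatisfied and unit — conflict.
No assignment satisfies every clause.

No, unsatisfiable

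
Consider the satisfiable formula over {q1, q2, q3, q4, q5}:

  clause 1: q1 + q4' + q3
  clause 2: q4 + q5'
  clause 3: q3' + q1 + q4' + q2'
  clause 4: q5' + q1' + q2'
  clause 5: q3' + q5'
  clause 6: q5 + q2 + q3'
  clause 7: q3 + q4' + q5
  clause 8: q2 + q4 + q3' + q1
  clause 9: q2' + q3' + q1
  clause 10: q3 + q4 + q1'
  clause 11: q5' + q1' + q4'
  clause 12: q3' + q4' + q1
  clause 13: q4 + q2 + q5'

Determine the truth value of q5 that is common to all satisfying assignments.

False

Suppose q5 = 1.
(q4) alone gives q4 = 1.
(q3') alone gives q3 = 0.
(q1) alone gives q1 = 1.
Now (q1') is unsatisfied and unit — conflict.
So every satisfying assignment has q5 = False.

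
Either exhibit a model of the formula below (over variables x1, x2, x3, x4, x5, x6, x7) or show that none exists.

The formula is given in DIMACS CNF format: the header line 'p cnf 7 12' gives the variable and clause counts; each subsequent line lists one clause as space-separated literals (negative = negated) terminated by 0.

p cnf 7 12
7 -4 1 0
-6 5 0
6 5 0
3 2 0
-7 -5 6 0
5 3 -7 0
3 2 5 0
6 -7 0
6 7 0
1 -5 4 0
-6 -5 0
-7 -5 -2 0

UNSATISFIABLE

Try x6 = False.
Unit clause (x5) forces x5 = True.
Unit clause (¬x7) forces x7 = False.
That conflicts with the unit clause (x7).
So x6 must be the other value — set x6 = True.
Unit clause (x5) forces x5 = True.
That conflicts with the unit clause (¬x5).
Neither x6 = True nor x6 = False works.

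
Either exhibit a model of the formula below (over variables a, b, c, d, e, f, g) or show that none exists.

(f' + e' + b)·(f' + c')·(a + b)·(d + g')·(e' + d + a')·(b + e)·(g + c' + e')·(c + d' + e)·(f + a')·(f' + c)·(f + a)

UNSATISFIABLE

Case f = 0:
From the singleton clause (a'), a = 0.
But (a) is also a unit clause — contradiction.
Undo f and try f = 1.
From the singleton clause (c'), c = 0.
But (c) is also a unit clause — contradiction.
Either choice for f ends in contradiction.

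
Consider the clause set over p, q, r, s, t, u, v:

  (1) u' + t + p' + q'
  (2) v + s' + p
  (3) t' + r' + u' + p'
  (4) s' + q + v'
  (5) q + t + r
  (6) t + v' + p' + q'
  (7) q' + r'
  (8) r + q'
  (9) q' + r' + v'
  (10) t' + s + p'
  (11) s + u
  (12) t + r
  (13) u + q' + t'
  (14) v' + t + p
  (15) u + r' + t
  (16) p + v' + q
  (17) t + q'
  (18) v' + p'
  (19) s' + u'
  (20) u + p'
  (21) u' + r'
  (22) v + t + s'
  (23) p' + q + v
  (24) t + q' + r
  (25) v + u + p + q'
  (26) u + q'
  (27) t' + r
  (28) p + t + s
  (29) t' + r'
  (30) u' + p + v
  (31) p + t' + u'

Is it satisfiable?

Branch on q: set q = 0.
Branch on s: set s = 0.
From the singleton clause (u), u = 1.
From the singleton clause (r'), r = 0.
From the singleton clause (t), t = 1.
Now (t') is unsatisfied and unit — conflict.
So s must be the other value — set s = 1.
From the singleton clause (v'), v = 0.
From the singleton clause (p), p = 1.
Now (p') is unsatisfied and unit — conflict.
Both values of s lead to a conflict.
So q must be the other value — set q = 1.
From the singleton clause (r'), r = 0.
Now (r) is unsatisfied and unit — conflict.
Both values of q lead to a conflict.
No assignment satisfies every clause.

No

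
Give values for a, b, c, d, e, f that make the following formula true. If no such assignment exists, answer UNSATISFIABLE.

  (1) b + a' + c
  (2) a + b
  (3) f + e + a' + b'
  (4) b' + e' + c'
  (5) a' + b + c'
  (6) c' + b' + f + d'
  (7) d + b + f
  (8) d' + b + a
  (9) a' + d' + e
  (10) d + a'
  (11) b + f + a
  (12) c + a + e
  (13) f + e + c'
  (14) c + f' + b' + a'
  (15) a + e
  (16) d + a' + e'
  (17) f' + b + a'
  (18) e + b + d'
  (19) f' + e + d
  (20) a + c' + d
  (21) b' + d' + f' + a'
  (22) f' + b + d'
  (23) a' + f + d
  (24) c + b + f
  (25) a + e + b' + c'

a: 0, b: 1, c: 0, d: 1, e: 1, f: 0

Case a = 0:
From the singleton clause (b), b = 1.
From the singleton clause (e), e = 1.
From the singleton clause (c'), c = 0.
Every clause is now satisfied; d, f are unconstrained.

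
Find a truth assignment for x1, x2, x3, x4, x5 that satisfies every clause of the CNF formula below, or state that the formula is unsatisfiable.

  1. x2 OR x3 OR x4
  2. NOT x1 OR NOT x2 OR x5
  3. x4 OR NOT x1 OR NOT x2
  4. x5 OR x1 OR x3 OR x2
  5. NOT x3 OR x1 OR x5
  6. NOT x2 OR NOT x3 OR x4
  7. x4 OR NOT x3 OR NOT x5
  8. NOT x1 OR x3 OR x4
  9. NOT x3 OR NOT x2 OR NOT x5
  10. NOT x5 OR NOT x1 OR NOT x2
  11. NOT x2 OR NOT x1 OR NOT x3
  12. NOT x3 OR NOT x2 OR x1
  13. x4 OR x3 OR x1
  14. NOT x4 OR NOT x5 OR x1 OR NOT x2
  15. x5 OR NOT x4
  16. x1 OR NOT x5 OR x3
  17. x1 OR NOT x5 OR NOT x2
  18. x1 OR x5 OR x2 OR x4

x1=true; x2=false; x3=true; x4=true; x5=true

Try x5 = true.
Try x4 = true.
Try x3 = true.
(NOT x2) alone gives x2 = false.
No clause remains; x1 is free.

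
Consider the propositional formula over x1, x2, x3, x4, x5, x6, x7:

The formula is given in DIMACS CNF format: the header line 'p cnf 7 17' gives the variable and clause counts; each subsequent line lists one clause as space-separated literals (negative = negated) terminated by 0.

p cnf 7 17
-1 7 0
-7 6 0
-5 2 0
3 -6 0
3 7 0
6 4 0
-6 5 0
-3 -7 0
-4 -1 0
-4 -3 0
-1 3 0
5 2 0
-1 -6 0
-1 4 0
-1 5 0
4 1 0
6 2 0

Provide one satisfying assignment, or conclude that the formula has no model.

Branch on x1: set x1 = False.
(x4) alone gives x4 = True.
(¬x3) alone gives x3 = False.
(¬x6) alone gives x6 = False.
(¬x7) alone gives x7 = False.
But (x7) is also a unit clause — contradiction.
Backtrack on x1: now try x1 = True.
(x7) alone gives x7 = True.
(x6) alone gives x6 = True.
But (¬x6) is also a unit clause — contradiction.
Either choice for x1 ends in contradiction.

UNSATISFIABLE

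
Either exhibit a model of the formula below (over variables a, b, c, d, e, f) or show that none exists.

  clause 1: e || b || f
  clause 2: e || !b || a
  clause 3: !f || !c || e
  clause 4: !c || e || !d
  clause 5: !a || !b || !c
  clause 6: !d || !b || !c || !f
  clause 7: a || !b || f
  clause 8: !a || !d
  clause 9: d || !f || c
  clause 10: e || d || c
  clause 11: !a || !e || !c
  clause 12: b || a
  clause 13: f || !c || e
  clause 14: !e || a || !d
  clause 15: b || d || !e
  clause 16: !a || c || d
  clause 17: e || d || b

Try a = false.
The clause (b) is unit, so b = true.
The clause (e) is unit, so e = true.
The clause (f) is unit, so f = true.
The clause (!d) is unit, so d = false.
The clause (c) is unit, so c = true.
Every clause now holds.

a ↦ false,  b ↦ true,  c ↦ true,  d ↦ false,  e ↦ true,  f ↦ true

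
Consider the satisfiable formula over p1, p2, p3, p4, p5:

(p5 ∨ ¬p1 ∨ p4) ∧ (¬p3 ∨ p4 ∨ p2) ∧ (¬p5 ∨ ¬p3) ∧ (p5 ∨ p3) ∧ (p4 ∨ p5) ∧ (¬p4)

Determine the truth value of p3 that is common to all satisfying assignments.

False

Suppose p3 = True.
The clause (¬p5) is unit, so p5 = False.
The clause (p4) is unit, so p4 = True.
Now (¬p4) is unsatisfied and unit — conflict.
So every satisfying assignment has p3 = False.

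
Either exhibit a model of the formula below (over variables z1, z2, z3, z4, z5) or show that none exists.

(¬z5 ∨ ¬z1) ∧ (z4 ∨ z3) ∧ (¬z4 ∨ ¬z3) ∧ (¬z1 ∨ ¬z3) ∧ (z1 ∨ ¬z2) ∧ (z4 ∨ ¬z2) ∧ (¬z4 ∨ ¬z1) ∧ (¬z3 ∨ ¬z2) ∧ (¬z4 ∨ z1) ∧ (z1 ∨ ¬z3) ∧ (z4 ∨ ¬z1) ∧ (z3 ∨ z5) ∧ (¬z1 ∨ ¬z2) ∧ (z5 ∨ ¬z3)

UNSATISFIABLE

Suppose z5 = False.
Unit clause (z3) forces z3 = True.
That conflicts with the unit clause (¬z3).
Backtrack on z5: now try z5 = True.
Unit clause (¬z1) forces z1 = False.
Unit clause (¬z2) forces z2 = False.
Unit clause (¬z4) forces z4 = False.
Unit clause (z3) forces z3 = True.
That conflicts with the unit clause (¬z3).
Both values of z5 lead to a conflict.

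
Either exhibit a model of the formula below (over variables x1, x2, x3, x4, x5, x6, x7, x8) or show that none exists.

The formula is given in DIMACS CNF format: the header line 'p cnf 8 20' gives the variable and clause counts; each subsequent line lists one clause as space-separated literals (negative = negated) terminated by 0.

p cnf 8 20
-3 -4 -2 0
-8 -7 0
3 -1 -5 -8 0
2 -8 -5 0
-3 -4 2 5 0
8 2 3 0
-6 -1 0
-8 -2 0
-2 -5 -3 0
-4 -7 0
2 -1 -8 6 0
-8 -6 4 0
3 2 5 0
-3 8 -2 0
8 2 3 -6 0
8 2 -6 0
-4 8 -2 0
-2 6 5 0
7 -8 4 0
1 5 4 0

Suppose x8 = False.
Suppose x2 = True.
The clause (¬x3) is unit, so x3 = False.
The clause (¬x4) is unit, so x4 = False.
Suppose x6 = False.
The clause (x5) is unit, so x5 = True.
No clause remains; x1, x7 are free.

x1 ↦ True; x2 ↦ True; x3 ↦ False; x4 ↦ False; x5 ↦ True; x6 ↦ False; x7 ↦ True; x8 ↦ False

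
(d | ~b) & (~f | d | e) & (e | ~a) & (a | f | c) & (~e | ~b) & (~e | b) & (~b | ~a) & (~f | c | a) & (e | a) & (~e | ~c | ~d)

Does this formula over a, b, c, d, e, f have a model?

Suppose d = 1.
Suppose e = 1.
From the singleton clause (~b), b = 0.
Now (b) is unsatisfied and unit — conflict.
So e must be the other value — set e = 0.
From the singleton clause (~a), a = 0.
Now (a) is unsatisfied and unit — conflict.
Neither e = 1 nor e = 0 works.
So d must be the other value — set d = 0.
From the singleton clause (~b), b = 0.
From the singleton clause (~e), e = 0.
From the singleton clause (~f), f = 0.
From the singleton clause (~a), a = 0.
Now (a) is unsatisfied and unit — conflict.
Neither d = 1 nor d = 0 works.
No assignment satisfies every clause.

No, unsatisfiable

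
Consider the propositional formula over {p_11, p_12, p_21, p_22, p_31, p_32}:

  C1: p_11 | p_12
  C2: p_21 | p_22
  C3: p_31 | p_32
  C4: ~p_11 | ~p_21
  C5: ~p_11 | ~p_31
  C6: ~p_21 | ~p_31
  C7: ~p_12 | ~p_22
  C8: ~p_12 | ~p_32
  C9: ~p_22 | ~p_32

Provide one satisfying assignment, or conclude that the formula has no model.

Case p_11 = 1:
Unit clause (~p_21) forces p_21 = 0.
Unit clause (p_22) forces p_22 = 1.
Unit clause (~p_31) forces p_31 = 0.
Unit clause (p_32) forces p_32 = 1.
That conflicts with the unit clause (~p_32).
Undo p_11 and try p_11 = 0.
Unit clause (p_12) forces p_12 = 1.
Unit clause (~p_22) forces p_22 = 0.
Unit clause (p_21) forces p_21 = 1.
Unit clause (~p_31) forces p_31 = 0.
Unit clause (p_32) forces p_32 = 1.
That conflicts with the unit clause (~p_32).
Neither p_11 = 1 nor p_11 = 0 works.

UNSATISFIABLE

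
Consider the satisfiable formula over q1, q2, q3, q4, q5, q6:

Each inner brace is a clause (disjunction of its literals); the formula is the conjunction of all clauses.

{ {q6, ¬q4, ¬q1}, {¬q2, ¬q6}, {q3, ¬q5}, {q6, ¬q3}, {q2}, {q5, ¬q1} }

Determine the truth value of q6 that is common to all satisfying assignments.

False

Suppose q6 = True.
From the singleton clause (¬q2), q2 = False.
Now (q2) is unsatisfied and unit — conflict.
So every satisfying assignment has q6 = False.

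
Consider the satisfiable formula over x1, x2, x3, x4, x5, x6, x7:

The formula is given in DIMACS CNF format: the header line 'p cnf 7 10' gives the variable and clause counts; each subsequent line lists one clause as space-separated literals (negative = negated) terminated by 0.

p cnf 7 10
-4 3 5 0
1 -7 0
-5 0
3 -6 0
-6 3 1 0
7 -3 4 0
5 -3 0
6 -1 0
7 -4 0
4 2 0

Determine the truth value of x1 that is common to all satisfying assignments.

Suppose x1 = True.
Unit clause (¬x5) forces x5 = False.
Unit clause (¬x3) forces x3 = False.
Unit clause (¬x4) forces x4 = False.
Unit clause (¬x6) forces x6 = False.
But (x6) is also a unit clause — contradiction.
So every satisfying assignment has x1 = False.

False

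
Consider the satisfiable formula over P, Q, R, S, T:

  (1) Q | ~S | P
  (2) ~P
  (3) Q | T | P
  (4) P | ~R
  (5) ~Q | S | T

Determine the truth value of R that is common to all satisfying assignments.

Suppose R = 1.
Unit clause (~P) forces P = 0.
Now (P) is unsatisfied and unit — conflict.
So every satisfying assignment has R = False.

False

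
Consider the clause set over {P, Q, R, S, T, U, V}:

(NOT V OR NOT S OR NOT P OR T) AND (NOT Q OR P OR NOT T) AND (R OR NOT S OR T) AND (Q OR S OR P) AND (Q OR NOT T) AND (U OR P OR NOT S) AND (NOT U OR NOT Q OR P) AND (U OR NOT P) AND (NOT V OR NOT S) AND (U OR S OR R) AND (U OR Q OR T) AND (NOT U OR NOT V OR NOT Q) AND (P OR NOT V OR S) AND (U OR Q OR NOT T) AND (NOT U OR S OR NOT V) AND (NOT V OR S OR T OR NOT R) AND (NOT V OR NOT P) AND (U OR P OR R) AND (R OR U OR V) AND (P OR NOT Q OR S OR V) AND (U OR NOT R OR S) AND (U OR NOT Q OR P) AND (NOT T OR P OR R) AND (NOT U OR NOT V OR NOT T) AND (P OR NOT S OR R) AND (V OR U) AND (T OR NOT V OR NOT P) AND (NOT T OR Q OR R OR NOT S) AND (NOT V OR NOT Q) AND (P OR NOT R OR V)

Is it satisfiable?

Yes, satisfiable

Case Q = false:
The clause (NOT T) is unit, so T = false.
The clause (U) is unit, so U = true.
Case R = true:
Case S = true:
The clause (NOT V) is unit, so V = false.
The clause (P) is unit, so P = true.
Every clause now holds.
A satisfying assignment: P ↦ true, Q ↦ false, R ↦ true, S ↦ true, T ↦ false, U ↦ true, V ↦ false.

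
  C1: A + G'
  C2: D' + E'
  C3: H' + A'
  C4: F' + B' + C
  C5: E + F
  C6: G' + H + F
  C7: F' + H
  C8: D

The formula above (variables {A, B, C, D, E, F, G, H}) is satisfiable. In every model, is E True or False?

Suppose E = 1.
(D') alone gives D = 0.
But (D) is also a unit clause — contradiction.
So every satisfying assignment has E = False.

False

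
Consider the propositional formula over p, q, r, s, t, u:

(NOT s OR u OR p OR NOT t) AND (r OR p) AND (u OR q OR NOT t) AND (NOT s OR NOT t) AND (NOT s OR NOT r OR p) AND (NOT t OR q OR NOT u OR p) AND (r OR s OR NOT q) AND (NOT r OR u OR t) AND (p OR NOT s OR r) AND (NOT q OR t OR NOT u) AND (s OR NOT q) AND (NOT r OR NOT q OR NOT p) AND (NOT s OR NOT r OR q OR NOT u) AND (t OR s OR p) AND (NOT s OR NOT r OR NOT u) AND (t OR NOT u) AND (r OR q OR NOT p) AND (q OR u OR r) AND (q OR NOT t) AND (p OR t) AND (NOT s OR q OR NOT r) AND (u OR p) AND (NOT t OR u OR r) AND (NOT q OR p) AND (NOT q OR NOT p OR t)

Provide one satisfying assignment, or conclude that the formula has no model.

Try r = true.
Try s = false.
The clause (NOT q) is unit, so q = false.
The clause (NOT t) is unit, so t = false.
The clause (u) is unit, so u = true.
Now (NOT u) is unsatisfied and unit — conflict.
That branch fails; take s = true instead.
The clause (NOT t) is unit, so t = false.
The clause (p) is unit, so p = true.
The clause (u) is unit, so u = true.
Now (NOT u) is unsatisfied and unit — conflict.
Either choice for s ends in contradiction.
That branch fails; take r = false instead.
The clause (p) is unit, so p = true.
The clause (q) is unit, so q = true.
The clause (s) is unit, so s = true.
The clause (NOT t) is unit, so t = false.
Now (t) is unsatisfied and unit — conflict.
Either choice for r ends in contradiction.

UNSATISFIABLE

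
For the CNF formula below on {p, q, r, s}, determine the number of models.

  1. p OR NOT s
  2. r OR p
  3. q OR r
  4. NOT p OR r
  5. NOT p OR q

There are 2^4 = 16 truth assignments over (p, q, r, s).
Check each against the 5 clauses (columns in the order p, q, r, s):
  F F F F  ✗ fails (r OR p)
  F F F T  ✗ fails (p OR NOT s)
  F F T F  ✓ satisfies all
  F F T T  ✗ fails (p OR NOT s)
  F T F F  ✗ fails (r OR p)
  F T F T  ✗ fails (p OR NOT s)
  F T T F  ✓ satisfies all
  F T T T  ✗ fails (p OR NOT s)
  T F F F  ✗ fails (q OR r)
  T F F T  ✗ fails (q OR r)
  T F T F  ✗ fails (NOT p OR q)
  T F T T  ✗ fails (NOT p OR q)
  T T F F  ✗ fails (NOT p OR r)
  T T F T  ✗ fails (NOT p OR r)
  T T T F  ✓ satisfies all
  T T T T  ✓ satisfies all
4 of the 16 rows are models.

4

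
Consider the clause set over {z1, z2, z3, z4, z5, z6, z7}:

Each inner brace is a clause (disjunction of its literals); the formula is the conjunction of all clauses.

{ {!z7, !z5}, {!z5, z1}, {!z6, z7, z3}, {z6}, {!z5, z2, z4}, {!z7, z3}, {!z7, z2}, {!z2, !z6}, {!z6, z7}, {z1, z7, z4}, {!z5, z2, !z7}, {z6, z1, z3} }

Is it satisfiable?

Unit clause (z6) forces z6 = true.
Unit clause (!z2) forces z2 = false.
Unit clause (!z7) forces z7 = false.
But (z7) is also a unit clause — contradiction.
No assignment satisfies every clause.

Unsatisfiable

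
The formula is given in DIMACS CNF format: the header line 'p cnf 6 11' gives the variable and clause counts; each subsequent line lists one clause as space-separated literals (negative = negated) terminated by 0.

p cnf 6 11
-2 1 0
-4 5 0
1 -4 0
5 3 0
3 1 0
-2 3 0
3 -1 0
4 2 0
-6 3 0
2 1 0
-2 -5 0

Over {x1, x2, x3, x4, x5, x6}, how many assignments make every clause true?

4

There are 2^6 = 64 truth assignments over (x1, x2, x3, x4, x5, x6).
Split on x6. With x6 = True, the clauses containing x6 are satisfied and ¬x6 drops from the rest; 2 of the 2^5 = 32 assignments to the other variables satisfy what remains.
With x6 = False, by the same count on the reduced clause set, 2 assignments work.
Total: 2 + 2 = 4.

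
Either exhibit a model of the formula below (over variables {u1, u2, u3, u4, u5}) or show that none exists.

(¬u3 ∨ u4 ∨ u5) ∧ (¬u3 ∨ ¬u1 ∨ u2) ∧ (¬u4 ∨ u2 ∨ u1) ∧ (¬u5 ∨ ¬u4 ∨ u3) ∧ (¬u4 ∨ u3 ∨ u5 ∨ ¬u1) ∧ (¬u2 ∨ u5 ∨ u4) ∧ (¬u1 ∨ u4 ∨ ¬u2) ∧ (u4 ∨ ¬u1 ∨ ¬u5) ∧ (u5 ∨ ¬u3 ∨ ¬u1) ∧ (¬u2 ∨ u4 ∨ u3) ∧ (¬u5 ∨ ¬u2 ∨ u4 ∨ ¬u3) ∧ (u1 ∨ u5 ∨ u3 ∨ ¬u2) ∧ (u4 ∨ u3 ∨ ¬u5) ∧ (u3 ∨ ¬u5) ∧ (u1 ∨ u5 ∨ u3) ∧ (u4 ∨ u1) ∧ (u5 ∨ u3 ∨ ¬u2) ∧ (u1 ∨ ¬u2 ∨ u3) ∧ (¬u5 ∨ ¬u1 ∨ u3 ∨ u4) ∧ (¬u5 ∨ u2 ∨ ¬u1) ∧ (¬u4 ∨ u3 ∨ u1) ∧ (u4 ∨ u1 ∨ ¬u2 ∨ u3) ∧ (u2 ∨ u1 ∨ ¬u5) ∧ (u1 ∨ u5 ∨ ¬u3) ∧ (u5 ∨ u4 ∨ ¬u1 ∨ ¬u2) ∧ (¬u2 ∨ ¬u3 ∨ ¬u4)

Try u3 = False.
Unit clause (¬u5) forces u5 = False.
Unit clause (u1) forces u1 = True.
Unit clause (¬u4) forces u4 = False.
Unit clause (¬u2) forces u2 = False.
All clauses are satisfied.

u1: True; u2: False; u3: False; u4: False; u5: False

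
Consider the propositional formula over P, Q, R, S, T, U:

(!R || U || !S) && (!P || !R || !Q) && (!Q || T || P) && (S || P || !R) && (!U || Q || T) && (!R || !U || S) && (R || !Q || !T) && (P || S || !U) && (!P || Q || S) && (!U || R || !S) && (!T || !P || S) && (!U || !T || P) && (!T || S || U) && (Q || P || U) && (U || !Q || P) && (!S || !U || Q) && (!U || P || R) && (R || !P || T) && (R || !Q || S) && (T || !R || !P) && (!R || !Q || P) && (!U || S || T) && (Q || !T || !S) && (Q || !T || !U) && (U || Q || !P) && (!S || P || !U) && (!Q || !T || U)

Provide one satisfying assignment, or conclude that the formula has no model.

UNSATISFIABLE

Case R = false:
Case Q = false:
Case U = false:
Unit clause (P) forces P = true.
Now (!P) is unsatisfied and unit — conflict.
That branch fails; take U = true instead.
Unit clause (T) forces T = true.
Now (!T) is unsatisfied and unit — conflict.
Either choice for U ends in contradiction.
That branch fails; take Q = true instead.
Unit clause (!T) forces T = false.
Unit clause (P) forces P = true.
Now (!P) is unsatisfied and unit — conflict.
Either choice for Q ends in contradiction.
That branch fails; take R = true instead.
Case U = true:
Unit clause (S) forces S = true.
Unit clause (Q) forces Q = true.
Unit clause (!P) forces P = false.
Now (P) is unsatisfied and unit — conflict.
That branch fails; take U = false instead.
Unit clause (!S) forces S = false.
Unit clause (P) forces P = true.
Unit clause (!Q) forces Q = false.
Now (Q) is unsatisfied and unit — conflict.
Either choice for U ends in contradiction.
Either choice for R ends in contradiction.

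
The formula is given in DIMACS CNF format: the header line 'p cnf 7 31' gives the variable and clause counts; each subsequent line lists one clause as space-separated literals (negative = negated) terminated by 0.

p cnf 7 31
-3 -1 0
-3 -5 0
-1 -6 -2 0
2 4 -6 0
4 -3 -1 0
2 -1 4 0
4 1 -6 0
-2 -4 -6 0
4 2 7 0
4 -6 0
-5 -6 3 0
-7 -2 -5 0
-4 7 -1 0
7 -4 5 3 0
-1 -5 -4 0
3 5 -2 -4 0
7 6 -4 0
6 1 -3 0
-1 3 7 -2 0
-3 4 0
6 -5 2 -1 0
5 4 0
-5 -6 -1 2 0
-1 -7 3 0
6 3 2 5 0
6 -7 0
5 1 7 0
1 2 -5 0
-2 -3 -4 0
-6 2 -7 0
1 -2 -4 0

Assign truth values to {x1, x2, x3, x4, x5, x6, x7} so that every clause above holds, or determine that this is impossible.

Suppose x3 = False.
Suppose x4 = False.
From the singleton clause (¬x6), x6 = False.
From the singleton clause (x5), x5 = True.
From the singleton clause (¬x7), x7 = False.
From the singleton clause (x2), x2 = True.
From the singleton clause (¬x1), x1 = False.
All clauses are satisfied.

x1 ↦ False, x2 ↦ True, x3 ↦ False, x4 ↦ False, x5 ↦ True, x6 ↦ False, x7 ↦ False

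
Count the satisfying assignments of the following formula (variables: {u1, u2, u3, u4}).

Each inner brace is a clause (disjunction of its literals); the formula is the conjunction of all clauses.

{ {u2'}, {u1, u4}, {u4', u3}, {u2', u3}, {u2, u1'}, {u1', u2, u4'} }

1

There are 2^4 = 16 truth assignments over (u1, u2, u3, u4).
Check each against the 6 clauses (columns in the order u1, u2, u3, u4):
  F F F F  ✗ fails (u1 + u4)
  F F F T  ✗ fails (u4' + u3)
  F F T F  ✗ fails (u1 + u4)
  F F T T  ✓ satisfies all
  F T F F  ✗ fails (u2')
  F T F T  ✗ fails (u2')
  F T T F  ✗ fails (u2')
  F T T T  ✗ fails (u2')
  T F F F  ✗ fails (u2 + u1')
  T F F T  ✗ fails (u4' + u3)
  T F T F  ✗ fails (u2 + u1')
  T F T T  ✗ fails (u2 + u1')
  T T F F  ✗ fails (u2')
  T T F T  ✗ fails (u2')
  T T T F  ✗ fails (u2')
  T T T T  ✗ fails (u2')
1 of the 16 rows is a model.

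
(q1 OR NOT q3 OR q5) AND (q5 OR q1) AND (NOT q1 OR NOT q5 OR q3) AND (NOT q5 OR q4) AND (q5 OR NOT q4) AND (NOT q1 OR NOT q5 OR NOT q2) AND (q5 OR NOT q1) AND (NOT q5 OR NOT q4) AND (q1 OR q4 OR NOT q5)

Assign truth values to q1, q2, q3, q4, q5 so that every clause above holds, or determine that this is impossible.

Branch on q5: set q5 = true.
The clause (q4) is unit, so q4 = true.
Now (NOT q4) is unsatisfied and unit — conflict.
Undo q5 and try q5 = false.
The clause (q1) is unit, so q1 = true.
Now (NOT q1) is unsatisfied and unit — conflict.
Neither q5 = true nor q5 = false works.

UNSATISFIABLE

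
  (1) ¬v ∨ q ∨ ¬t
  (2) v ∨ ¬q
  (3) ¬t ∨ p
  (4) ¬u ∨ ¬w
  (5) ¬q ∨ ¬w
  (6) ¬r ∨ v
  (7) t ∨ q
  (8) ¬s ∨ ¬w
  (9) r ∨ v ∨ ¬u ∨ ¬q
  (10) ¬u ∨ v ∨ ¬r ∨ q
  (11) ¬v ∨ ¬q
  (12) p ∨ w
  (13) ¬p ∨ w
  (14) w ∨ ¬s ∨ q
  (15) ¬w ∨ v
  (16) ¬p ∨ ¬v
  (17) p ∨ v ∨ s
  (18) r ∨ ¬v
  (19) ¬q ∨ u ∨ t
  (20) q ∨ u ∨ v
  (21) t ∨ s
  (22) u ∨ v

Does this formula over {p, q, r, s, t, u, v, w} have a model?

Branch on v: set v = True.
Unit clause (¬q) forces q = False.
Unit clause (¬t) forces t = False.
Now (t) is unsatisfied and unit — conflict.
Backtrack on v: now try v = False.
Unit clause (¬q) forces q = False.
Unit clause (¬r) forces r = False.
Unit clause (t) forces t = True.
Unit clause (p) forces p = True.
Unit clause (w) forces w = True.
Now (¬w) is unsatisfied and unit — conflict.
Neither v = True nor v = False works.
No assignment satisfies every clause.

Unsatisfiable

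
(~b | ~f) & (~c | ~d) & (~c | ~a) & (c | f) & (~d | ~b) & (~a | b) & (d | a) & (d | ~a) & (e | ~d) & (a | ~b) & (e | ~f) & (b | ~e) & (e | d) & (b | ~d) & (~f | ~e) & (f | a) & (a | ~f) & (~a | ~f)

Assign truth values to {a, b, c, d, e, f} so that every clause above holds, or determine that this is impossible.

UNSATISFIABLE

Branch on b: set b = 0.
(~a) alone gives a = 0.
(d) alone gives d = 1.
Now (~d) is unsatisfied and unit — conflict.
That branch fails; take b = 1 instead.
(~f) alone gives f = 0.
(c) alone gives c = 1.
(~d) alone gives d = 0.
(~a) alone gives a = 0.
Now (a) is unsatisfied and unit — conflict.
Either choice for b ends in contradiction.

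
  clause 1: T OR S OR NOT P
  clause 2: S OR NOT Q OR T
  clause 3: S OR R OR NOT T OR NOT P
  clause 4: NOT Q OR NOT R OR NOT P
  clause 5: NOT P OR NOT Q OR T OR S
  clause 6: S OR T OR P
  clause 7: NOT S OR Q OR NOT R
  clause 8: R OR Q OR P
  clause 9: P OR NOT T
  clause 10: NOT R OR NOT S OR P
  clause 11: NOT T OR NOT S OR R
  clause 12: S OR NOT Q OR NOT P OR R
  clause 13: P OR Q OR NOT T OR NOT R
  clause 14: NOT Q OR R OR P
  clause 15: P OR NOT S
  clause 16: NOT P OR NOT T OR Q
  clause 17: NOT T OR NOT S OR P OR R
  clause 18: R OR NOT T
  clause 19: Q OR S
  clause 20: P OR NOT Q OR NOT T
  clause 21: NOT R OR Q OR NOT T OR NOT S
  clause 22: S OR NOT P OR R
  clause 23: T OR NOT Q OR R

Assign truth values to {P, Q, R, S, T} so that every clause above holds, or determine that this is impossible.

Try P = true.
Try T = false.
(S) alone gives S = true.
Try Q = false.
(NOT R) alone gives R = false.
This assignment satisfies each clause.

P ↦ true; Q ↦ false; R ↦ false; S ↦ true; T ↦ false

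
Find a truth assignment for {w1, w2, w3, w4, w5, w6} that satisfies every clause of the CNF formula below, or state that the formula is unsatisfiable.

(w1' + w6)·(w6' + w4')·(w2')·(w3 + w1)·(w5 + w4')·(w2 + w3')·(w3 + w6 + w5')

(w2') alone gives w2 = 0.
(w3') alone gives w3 = 0.
(w1) alone gives w1 = 1.
(w6) alone gives w6 = 1.
(w4') alone gives w4 = 0.
Every clause is now satisfied; w5 is unconstrained.

w1: 1,  w2: 0,  w3: 0,  w4: 0,  w5: 0,  w6: 1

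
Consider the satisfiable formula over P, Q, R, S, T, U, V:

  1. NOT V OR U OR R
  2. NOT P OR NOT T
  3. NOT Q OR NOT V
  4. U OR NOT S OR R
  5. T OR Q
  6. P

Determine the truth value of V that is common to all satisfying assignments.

False

Suppose V = true.
The clause (NOT Q) is unit, so Q = false.
The clause (T) is unit, so T = true.
The clause (NOT P) is unit, so P = false.
But (P) is also a unit clause — contradiction.
So every satisfying assignment has V = False.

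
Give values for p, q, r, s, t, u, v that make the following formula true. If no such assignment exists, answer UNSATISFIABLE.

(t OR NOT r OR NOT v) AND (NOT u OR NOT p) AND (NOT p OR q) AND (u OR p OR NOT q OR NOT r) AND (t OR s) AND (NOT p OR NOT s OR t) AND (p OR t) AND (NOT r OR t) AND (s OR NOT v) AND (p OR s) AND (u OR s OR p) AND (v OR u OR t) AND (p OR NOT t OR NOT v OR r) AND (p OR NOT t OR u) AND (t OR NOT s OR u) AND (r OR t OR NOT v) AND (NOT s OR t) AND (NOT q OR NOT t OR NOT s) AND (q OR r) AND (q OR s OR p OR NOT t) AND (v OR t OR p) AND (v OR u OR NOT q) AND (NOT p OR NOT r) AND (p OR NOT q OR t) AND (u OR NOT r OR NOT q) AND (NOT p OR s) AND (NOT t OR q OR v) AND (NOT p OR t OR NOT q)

Try u = true.
The clause (NOT p) is unit, so p = false.
The clause (t) is unit, so t = true.
The clause (s) is unit, so s = true.
The clause (NOT q) is unit, so q = false.
The clause (r) is unit, so r = true.
The clause (v) is unit, so v = true.
Every clause now holds.

p=false,  q=false,  r=true,  s=true,  t=true,  u=true,  v=true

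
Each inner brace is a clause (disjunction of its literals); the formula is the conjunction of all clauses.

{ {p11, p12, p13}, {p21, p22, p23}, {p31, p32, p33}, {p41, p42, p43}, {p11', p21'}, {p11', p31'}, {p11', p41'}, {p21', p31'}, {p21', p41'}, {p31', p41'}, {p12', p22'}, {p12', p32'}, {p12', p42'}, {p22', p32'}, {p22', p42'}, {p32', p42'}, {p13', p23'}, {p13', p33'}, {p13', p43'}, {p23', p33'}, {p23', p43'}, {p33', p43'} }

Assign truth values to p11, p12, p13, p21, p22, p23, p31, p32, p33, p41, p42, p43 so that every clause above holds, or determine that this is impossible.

Branch on p11: set p11 = 0.
Branch on p12: set p12 = 1.
The clause (p22') is unit, so p22 = 0.
The clause (p32') is unit, so p32 = 0.
The clause (p42') is unit, so p42 = 0.
Branch on p21: set p21 = 1.
The clause (p31') is unit, so p31 = 0.
The clause (p33) is unit, so p33 = 1.
The clause (p41') is unit, so p41 = 0.
The clause (p43) is unit, so p43 = 1.
But (p43') is also a unit clause — contradiction.
Undo p21 and try p21 = 0.
The clause (p23) is unit, so p23 = 1.
The clause (p13') is unit, so p13 = 0.
The clause (p33') is unit, so p33 = 0.
The clause (p31) is unit, so p31 = 1.
The clause (p41') is unit, so p41 = 0.
The clause (p43) is unit, so p43 = 1.
But (p43') is also a unit clause — contradiction.
Either choice for p21 ends in contradiction.
Undo p12 and try p12 = 0.
The clause (p13) is unit, so p13 = 1.
The clause (p23') is unit, so p23 = 0.
The clause (p33') is unit, so p33 = 0.
The clause (p43') is unit, so p43 = 0.
Branch on p21: set p21 = 1.
The clause (p31') is unit, so p31 = 0.
The clause (p32) is unit, so p32 = 1.
The clause (p41') is unit, so p41 = 0.
The clause (p42) is unit, so p42 = 1.
But (p42') is also a unit clause — contradiction.
Undo p21 and try p21 = 0.
The clause (p22) is unit, so p22 = 1.
The clause (p32') is unit, so p32 = 0.
The clause (p31) is unit, so p31 = 1.
The clause (p41') is unit, so p41 = 0.
The clause (p42) is unit, so p42 = 1.
But (p42') is also a unit clause — contradiction.
Either choice for p21 ends in contradiction.
Either choice for p12 ends in contradiction.
Undo p11 and try p11 = 1.
The clause (p21') is unit, so p21 = 0.
The clause (p31') is unit, so p31 = 0.
The clause (p41') is unit, so p41 = 0.
Branch on p22: set p22 = 1.
The clause (p12') is unit, so p12 = 0.
The clause (p32') is unit, so p32 = 0.
The clause (p33) is unit, so p33 = 1.
The clause (p42') is unit, so p42 = 0.
The clause (p43) is unit, so p43 = 1.
But (p43') is also a unit clause — contradiction.
Undo p22 and try p22 = 0.
The clause (p23) is unit, so p23 = 1.
The clause (p13') is unit, so p13 = 0.
The clause (p33') is unit, so p33 = 0.
The clause (p32) is unit, so p32 = 1.
The clause (p12') is unit, so p12 = 0.
The clause (p42') is unit, so p42 = 0.
The clause (p43) is unit, so p43 = 1.
But (p43') is also a unit clause — contradiction.
Either choice for p22 ends in contradiction.
Either choice for p11 ends in contradiction.

UNSATISFIABLE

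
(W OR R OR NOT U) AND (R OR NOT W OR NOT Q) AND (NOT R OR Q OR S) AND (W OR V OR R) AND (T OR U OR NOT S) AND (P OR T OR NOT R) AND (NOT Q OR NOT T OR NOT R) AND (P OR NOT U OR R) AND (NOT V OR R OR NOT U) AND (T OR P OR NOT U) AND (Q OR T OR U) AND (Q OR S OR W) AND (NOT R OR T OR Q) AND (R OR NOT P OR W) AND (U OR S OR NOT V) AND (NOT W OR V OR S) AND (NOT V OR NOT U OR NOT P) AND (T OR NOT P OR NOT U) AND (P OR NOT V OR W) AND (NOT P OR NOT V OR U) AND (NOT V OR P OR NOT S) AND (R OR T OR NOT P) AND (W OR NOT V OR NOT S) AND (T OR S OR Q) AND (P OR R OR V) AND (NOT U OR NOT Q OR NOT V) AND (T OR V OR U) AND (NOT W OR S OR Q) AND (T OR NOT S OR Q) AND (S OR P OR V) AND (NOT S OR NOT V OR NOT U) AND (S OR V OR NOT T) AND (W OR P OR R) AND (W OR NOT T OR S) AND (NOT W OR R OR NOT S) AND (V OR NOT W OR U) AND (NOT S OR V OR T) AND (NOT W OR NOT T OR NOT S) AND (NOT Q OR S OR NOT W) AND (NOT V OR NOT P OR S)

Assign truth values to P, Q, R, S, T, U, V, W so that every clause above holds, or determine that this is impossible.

Try W = false.
Try R = true.
Try Q = false.
From the singleton clause (S), S = true.
From the singleton clause (T), T = true.
From the singleton clause (NOT V), V = false.
All clauses hold; P, U can take either value.

P ↦ false; Q ↦ false; R ↦ true; S ↦ true; T ↦ true; U ↦ true; V ↦ false; W ↦ false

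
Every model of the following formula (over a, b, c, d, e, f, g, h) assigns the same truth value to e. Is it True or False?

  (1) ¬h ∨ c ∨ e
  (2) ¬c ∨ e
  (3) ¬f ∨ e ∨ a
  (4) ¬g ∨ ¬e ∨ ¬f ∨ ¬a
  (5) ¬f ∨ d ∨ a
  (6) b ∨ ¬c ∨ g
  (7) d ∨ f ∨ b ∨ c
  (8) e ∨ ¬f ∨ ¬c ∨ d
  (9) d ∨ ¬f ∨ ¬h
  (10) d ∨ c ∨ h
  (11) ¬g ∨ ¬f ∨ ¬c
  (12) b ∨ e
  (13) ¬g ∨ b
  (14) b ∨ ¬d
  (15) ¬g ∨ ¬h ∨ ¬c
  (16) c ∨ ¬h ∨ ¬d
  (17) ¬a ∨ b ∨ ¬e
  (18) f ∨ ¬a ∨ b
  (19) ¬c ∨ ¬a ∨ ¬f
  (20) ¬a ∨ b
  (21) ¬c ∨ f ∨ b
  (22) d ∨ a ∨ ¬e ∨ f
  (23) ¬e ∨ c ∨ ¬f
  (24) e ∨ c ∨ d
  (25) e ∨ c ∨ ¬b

Suppose e = False.
(¬c) alone gives c = False.
(¬h) alone gives h = False.
(d) alone gives d = True.
(b) alone gives b = True.
Now (¬b) is unsatisfied and unit — conflict.
So every satisfying assignment has e = True.

True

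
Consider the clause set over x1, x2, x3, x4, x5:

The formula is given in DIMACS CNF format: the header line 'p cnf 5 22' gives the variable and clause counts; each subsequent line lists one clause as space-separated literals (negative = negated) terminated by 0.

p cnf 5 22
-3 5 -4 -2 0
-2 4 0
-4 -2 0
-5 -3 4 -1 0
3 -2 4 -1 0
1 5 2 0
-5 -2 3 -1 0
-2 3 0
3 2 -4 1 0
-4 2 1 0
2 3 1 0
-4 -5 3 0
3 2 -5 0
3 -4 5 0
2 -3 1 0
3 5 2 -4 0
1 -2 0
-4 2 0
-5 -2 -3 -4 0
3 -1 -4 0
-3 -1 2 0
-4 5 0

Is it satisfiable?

Yes, satisfiable

Case x2 = False:
(¬x4) alone gives x4 = False.
Case x1 = True:
(¬x3) alone gives x3 = False.
(¬x5) alone gives x5 = False.
All clauses are satisfied.
A satisfying assignment: x1: True; x2: False; x3: False; x4: False; x5: False.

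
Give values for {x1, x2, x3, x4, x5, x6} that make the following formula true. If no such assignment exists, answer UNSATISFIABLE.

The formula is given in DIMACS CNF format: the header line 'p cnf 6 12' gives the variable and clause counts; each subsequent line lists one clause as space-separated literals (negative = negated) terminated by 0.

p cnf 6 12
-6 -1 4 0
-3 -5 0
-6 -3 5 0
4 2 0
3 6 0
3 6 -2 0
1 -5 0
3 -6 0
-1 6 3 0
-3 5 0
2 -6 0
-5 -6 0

UNSATISFIABLE

Case x3 = False:
Unit clause (x6) forces x6 = True.
That conflicts with the unit clause (¬x6).
So x3 must be the other value — set x3 = True.
Unit clause (¬x5) forces x5 = False.
That conflicts with the unit clause (x5).
Both values of x3 lead to a conflict.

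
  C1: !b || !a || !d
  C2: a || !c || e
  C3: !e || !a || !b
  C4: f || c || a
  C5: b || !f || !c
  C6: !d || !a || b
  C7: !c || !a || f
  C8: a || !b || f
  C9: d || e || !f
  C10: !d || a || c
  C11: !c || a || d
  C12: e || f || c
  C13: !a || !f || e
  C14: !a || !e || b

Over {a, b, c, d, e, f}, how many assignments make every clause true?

4

There are 2^6 = 64 truth assignments over (a, b, c, d, e, f).
Split on f. With f = true, the clauses containing f are satisfied and !f drops from the rest; 3 of the 2^5 = 32 assignments to the other variables satisfy what remains.
With f = false, by the same count on the reduced clause set, 1 assignment works.
(One model: a=F, b=F, c=F, d=F, e=T, f=T.)
Total: 3 + 1 = 4.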